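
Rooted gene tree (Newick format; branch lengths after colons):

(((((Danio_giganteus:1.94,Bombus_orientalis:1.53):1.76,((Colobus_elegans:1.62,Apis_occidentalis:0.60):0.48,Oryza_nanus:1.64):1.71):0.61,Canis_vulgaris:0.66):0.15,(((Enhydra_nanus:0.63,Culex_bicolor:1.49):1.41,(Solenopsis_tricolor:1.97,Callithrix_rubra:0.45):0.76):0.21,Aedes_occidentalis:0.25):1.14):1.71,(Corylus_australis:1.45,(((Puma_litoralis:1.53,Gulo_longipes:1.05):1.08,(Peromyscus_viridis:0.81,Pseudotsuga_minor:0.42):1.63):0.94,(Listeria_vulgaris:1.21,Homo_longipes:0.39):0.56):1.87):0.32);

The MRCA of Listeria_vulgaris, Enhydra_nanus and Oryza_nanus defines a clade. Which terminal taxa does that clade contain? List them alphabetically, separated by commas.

Aedes_occidentalis, Apis_occidentalis, Bombus_orientalis, Callithrix_rubra, Canis_vulgaris, Colobus_elegans, Corylus_australis, Culex_bicolor, Danio_giganteus, Enhydra_nanus, Gulo_longipes, Homo_longipes, Listeria_vulgaris, Oryza_nanus, Peromyscus_viridis, Pseudotsuga_minor, Puma_litoralis, Solenopsis_tricolor

Tracing Listeria_vulgaris: it sits inside (Listeria_vulgaris,Homo_longipes).
Tracing Enhydra_nanus: it sits inside (Enhydra_nanus,Culex_bicolor).
Tracing Oryza_nanus: it sits inside ((Colobus_elegans,Apis_occidentalis),Oryza_nanus).
The smallest clade enclosing all 3 is the whole tree (their MRCA is the root), so the answer is all 18 tips in alphabetical order.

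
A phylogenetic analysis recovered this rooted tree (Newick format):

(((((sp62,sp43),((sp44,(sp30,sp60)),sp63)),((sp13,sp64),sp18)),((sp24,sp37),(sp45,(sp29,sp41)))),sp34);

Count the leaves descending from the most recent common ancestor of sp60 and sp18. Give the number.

The MRCA of sp60 and sp18 is the node subtending (((sp62,sp43),((sp44,(sp30,sp60)),sp63)),((sp13,sp64),sp18)).
That clade contains 9 terminal taxa: sp13, sp18, sp30, sp43, sp44, sp60, sp62, sp63, sp64.

9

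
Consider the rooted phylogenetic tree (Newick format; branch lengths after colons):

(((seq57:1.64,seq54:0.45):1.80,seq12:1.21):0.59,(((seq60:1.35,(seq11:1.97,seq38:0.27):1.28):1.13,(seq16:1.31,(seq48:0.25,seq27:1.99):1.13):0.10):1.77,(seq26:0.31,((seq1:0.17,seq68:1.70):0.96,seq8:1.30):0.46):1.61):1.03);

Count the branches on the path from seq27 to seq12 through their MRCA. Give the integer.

The MRCA of seq27 and seq12 is the root of the tree.
From seq27 up to that node: 5 branches. From seq12 up to the same node: 2 branches. Total: 5 + 2 = 7.

7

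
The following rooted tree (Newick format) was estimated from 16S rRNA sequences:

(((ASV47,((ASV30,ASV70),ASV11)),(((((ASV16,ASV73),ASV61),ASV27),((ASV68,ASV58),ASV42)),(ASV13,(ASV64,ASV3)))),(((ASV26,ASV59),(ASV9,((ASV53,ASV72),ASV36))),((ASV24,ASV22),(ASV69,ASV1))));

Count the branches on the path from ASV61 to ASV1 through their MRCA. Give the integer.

The MRCA of ASV61 and ASV1 is the root of the tree.
From ASV61 up to that node: 6 branches. From ASV1 up to the same node: 4 branches. Total: 6 + 4 = 10.

10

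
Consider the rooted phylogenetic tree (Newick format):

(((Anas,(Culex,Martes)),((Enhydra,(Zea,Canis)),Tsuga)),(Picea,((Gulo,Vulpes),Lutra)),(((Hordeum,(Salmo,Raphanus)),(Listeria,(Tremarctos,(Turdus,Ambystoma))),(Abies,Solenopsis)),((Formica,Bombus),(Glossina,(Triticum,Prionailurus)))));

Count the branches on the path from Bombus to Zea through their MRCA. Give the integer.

The MRCA of Bombus and Zea is the root of the tree.
From Bombus up to that node: 4 branches. From Zea up to the same node: 5 branches. Total: 4 + 5 = 9.

9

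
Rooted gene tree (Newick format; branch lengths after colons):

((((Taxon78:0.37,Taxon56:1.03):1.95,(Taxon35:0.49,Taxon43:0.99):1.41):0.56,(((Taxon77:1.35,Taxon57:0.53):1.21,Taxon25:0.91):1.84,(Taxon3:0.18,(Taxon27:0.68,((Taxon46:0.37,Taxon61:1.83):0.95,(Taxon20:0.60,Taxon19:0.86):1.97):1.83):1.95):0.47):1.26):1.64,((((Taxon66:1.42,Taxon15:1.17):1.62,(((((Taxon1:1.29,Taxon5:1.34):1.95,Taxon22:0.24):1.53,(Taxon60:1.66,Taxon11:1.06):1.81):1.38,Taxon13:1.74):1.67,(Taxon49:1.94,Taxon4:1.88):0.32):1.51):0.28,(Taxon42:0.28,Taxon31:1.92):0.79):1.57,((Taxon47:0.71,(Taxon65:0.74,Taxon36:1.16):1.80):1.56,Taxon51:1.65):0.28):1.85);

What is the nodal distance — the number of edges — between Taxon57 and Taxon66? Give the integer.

The MRCA of Taxon57 and Taxon66 is the root of the tree.
From Taxon57 up to that node: 5 branches. From Taxon66 up to the same node: 5 branches. Total: 5 + 5 = 10.

10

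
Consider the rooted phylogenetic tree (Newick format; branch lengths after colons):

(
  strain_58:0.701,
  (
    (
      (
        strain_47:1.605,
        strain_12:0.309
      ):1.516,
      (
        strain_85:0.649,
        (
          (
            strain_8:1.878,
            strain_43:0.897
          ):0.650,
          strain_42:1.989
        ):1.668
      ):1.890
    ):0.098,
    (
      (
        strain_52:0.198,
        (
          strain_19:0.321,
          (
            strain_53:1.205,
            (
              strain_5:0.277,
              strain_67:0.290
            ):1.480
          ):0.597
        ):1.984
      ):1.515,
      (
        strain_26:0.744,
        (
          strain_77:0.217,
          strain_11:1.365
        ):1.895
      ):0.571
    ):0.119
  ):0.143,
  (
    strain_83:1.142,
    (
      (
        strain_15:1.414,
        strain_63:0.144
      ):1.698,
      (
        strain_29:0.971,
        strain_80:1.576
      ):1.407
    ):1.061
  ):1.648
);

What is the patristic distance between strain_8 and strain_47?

9.207

The path runs strain_8 → … → MRCA → … → strain_47; the MRCA is the node subtending ((strain_47,strain_12),(strain_85,((strain_8,strain_43),strain_42))).
Branch lengths along that path: 1.878 + 0.650 + 1.668 + 1.890 + 1.516 + 1.605 = 9.207.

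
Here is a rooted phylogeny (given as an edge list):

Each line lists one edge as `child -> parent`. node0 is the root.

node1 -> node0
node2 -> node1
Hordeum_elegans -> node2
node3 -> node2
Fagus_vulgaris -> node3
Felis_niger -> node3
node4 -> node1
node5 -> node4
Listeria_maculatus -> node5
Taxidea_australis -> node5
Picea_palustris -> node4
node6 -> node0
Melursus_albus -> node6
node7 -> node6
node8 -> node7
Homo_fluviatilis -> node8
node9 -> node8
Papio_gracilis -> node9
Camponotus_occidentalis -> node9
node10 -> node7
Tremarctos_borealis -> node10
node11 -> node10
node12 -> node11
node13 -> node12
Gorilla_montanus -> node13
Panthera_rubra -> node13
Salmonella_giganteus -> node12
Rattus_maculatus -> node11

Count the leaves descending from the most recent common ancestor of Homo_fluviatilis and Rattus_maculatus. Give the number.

The MRCA of Homo_fluviatilis and Rattus_maculatus is the node subtending ((Homo_fluviatilis,(Papio_gracilis,Camponotus_occidentalis)),(Tremarctos_borealis,(((Gorilla_montanus,Panthera_rubra),Salmonella_giganteus),Rattus_maculatus))).
That clade contains 8 terminal taxa: Camponotus_occidentalis, Gorilla_montanus, Homo_fluviatilis, Panthera_rubra, Papio_gracilis, Rattus_maculatus, Salmonella_giganteus, Tremarctos_borealis.

8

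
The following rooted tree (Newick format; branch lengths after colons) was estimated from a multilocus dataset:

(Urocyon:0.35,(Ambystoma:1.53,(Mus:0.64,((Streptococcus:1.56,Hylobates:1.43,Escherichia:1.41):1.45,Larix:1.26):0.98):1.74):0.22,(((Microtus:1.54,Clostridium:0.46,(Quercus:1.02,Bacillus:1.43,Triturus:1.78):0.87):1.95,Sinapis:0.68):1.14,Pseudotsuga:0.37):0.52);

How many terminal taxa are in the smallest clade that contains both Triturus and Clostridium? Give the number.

5

The MRCA of Triturus and Clostridium is the node subtending (Microtus,Clostridium,(Quercus,Bacillus,Triturus)).
That clade contains 5 terminal taxa: Bacillus, Clostridium, Microtus, Quercus, Triturus.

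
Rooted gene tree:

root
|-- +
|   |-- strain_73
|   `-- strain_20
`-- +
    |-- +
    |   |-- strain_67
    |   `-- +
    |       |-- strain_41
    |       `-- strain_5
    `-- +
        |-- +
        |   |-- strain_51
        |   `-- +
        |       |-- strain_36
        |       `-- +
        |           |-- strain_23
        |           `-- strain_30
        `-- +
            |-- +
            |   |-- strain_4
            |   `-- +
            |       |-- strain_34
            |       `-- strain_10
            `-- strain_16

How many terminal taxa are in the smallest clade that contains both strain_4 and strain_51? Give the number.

8

The MRCA of strain_4 and strain_51 is the node subtending ((strain_51,(strain_36,(strain_23,strain_30))),((strain_4,(strain_34,strain_10)),strain_16)).
That clade contains 8 terminal taxa: strain_10, strain_16, strain_23, strain_30, strain_34, strain_36, strain_4, strain_51.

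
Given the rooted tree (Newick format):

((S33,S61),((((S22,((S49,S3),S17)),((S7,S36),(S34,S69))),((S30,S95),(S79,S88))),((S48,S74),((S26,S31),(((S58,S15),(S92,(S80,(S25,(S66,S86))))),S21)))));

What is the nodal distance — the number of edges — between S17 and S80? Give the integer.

12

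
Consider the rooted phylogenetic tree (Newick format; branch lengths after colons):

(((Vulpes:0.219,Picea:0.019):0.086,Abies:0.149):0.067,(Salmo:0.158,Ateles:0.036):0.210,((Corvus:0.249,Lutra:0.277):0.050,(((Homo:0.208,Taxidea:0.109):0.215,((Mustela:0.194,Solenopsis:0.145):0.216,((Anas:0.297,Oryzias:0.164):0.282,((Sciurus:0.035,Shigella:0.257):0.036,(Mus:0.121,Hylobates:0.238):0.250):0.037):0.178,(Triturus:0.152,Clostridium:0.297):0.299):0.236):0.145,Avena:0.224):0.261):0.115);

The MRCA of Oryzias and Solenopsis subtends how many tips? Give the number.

10

The MRCA of Oryzias and Solenopsis is the node subtending ((Mustela,Solenopsis),((Anas,Oryzias),((Sciurus,Shigella),(Mus,Hylobates))),(Triturus,Clostridium)).
That clade contains 10 terminal taxa: Anas, Clostridium, Hylobates, Mus, Mustela, Oryzias, Sciurus, Shigella, Solenopsis, Triturus.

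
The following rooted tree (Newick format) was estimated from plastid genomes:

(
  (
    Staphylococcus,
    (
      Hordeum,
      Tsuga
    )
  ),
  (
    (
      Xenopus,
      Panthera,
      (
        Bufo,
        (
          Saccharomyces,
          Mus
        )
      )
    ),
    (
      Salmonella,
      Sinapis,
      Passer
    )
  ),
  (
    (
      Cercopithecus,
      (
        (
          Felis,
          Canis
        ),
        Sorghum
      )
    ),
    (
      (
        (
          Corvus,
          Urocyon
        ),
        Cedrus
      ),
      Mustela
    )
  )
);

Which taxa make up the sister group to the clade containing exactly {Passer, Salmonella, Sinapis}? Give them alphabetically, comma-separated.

Bufo, Mus, Panthera, Saccharomyces, Xenopus

The clade containing exactly {Passer, Salmonella, Sinapis} attaches to the tree at the node subtending ((Xenopus,Panthera,(Bufo,(Saccharomyces,Mus))),(Salmonella,Sinapis,Passer)).
The other lineage descending from that same node — the sister group — is (Xenopus,Panthera,(Bufo,(Saccharomyces,Mus))); its 5 tips in alphabetical order are the answer.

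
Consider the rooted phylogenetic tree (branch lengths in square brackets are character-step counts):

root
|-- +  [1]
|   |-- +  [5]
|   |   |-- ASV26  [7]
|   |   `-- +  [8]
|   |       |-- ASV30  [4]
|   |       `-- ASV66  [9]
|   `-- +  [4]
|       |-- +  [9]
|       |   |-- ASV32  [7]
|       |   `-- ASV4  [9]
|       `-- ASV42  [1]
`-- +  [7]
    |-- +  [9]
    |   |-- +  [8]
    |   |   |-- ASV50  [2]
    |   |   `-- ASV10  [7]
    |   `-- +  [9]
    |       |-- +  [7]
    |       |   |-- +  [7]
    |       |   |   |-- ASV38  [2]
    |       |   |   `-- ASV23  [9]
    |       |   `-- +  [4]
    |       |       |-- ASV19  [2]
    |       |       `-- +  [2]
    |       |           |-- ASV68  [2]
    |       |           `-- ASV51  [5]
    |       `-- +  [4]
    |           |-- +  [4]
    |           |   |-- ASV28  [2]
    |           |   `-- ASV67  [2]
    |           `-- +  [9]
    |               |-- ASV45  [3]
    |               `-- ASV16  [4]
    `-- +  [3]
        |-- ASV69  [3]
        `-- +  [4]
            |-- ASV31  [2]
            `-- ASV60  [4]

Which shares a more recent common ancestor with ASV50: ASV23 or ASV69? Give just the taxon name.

The MRCA of ASV50 and ASV23 subtends ((ASV50,ASV10),(((ASV38,ASV23),(ASV19,(ASV68,ASV51))),((ASV28,ASV67),(ASV45,ASV16)))) (11 taxa).
The MRCA of ASV50 and ASV69 subtends (((ASV50,ASV10),(((ASV38,ASV23),(ASV19,(ASV68,ASV51))),((ASV28,ASV67),(ASV45,ASV16)))),(ASV69,(ASV31,ASV60))) (14 taxa).
The first is nested inside the second, so ASV50 shares a more recent common ancestor with ASV23.

ASV23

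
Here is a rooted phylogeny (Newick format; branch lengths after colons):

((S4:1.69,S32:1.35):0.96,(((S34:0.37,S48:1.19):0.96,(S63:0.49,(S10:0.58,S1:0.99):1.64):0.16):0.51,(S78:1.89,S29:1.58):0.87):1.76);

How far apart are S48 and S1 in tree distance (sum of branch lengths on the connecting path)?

The path runs S48 → … → MRCA → … → S1; the MRCA is the node subtending ((S34,S48),(S63,(S10,S1))).
Branch lengths along that path: 1.19 + 0.96 + 0.16 + 1.64 + 0.99 = 4.94.

4.94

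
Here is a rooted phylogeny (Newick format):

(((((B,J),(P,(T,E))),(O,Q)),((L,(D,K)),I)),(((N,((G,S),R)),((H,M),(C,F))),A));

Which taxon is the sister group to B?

B attaches to the tree at the node subtending (B,J).
The other lineage descending from that same node — the sister group — is the single tip J.

J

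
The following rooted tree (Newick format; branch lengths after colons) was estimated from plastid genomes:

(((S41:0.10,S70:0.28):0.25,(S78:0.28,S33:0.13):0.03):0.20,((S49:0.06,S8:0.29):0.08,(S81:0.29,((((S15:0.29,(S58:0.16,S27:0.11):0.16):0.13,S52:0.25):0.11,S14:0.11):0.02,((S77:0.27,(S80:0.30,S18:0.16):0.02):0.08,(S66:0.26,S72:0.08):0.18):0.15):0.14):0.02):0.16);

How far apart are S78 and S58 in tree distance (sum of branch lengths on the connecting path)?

The path runs S78 → … → MRCA → … → S58; the MRCA is the root of the tree.
Branch lengths along that path: 0.28 + 0.03 + 0.20 + 0.16 + 0.02 + 0.14 + 0.02 + 0.11 + 0.13 + 0.16 + 0.16 = 1.41.

1.41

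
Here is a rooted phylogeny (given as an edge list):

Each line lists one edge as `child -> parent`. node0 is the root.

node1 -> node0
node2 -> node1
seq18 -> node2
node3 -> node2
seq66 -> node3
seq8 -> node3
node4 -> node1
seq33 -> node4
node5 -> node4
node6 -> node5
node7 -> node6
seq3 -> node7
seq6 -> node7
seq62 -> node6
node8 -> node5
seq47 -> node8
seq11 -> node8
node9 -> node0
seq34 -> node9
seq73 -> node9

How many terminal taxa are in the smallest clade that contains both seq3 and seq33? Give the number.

The MRCA of seq3 and seq33 is the node subtending (seq33,(((seq3,seq6),seq62),(seq47,seq11))).
That clade contains 6 terminal taxa: seq11, seq3, seq33, seq47, seq6, seq62.

6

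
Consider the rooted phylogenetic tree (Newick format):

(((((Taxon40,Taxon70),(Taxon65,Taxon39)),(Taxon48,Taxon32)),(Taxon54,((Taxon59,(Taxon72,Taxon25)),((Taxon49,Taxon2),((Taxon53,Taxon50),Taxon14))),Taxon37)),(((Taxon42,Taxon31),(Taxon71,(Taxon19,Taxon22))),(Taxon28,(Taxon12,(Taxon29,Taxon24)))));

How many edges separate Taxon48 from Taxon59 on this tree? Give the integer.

7

The MRCA of Taxon48 and Taxon59 is the node subtending ((((Taxon40,Taxon70),(Taxon65,Taxon39)),(Taxon48,Taxon32)),(Taxon54,((Taxon59,(Taxon72,Taxon25)),((Taxon49,Taxon2),((Taxon53,Taxon50),Taxon14))),Taxon37)).
From Taxon48 up to that node: 3 branches. From Taxon59 up to the same node: 4 branches. Total: 3 + 4 = 7.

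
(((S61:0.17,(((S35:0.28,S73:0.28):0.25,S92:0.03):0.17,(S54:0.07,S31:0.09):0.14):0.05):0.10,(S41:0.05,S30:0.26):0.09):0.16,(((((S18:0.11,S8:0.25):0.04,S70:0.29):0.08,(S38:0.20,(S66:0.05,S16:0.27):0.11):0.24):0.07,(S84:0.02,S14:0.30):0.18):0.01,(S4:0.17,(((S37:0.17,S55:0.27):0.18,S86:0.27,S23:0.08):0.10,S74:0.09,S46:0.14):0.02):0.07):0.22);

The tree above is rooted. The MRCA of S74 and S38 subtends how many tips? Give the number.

The MRCA of S74 and S38 is the node subtending (((((S18,S8),S70),(S38,(S66,S16))),(S84,S14)),(S4,(((S37,S55),S86,S23),S74,S46))).
That clade contains 15 terminal taxa: S14, S16, S18, S23, S37, S38, S4, S46, S55, S66, S70, S74, S8, S84, S86.

15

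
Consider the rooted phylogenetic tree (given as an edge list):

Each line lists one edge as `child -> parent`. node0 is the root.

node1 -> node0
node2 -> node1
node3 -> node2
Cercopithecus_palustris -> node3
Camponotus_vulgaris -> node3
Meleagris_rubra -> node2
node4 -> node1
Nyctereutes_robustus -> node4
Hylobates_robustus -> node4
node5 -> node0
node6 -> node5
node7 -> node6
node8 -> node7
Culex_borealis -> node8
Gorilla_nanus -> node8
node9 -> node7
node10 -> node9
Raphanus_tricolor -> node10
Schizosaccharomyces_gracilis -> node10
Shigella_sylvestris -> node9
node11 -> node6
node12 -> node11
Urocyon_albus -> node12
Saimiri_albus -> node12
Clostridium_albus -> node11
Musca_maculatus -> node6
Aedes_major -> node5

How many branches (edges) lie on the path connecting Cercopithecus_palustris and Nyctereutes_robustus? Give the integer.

The MRCA of Cercopithecus_palustris and Nyctereutes_robustus is the node subtending (((Cercopithecus_palustris,Camponotus_vulgaris),Meleagris_rubra),(Nyctereutes_robustus,Hylobates_robustus)).
From Cercopithecus_palustris up to that node: 3 branches. From Nyctereutes_robustus up to the same node: 2 branches. Total: 3 + 2 = 5.

5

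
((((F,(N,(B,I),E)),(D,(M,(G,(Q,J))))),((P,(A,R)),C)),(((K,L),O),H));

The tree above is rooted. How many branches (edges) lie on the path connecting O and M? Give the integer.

The MRCA of O and M is the root of the tree.
From O up to that node: 3 branches. From M up to the same node: 5 branches. Total: 3 + 5 = 8.

8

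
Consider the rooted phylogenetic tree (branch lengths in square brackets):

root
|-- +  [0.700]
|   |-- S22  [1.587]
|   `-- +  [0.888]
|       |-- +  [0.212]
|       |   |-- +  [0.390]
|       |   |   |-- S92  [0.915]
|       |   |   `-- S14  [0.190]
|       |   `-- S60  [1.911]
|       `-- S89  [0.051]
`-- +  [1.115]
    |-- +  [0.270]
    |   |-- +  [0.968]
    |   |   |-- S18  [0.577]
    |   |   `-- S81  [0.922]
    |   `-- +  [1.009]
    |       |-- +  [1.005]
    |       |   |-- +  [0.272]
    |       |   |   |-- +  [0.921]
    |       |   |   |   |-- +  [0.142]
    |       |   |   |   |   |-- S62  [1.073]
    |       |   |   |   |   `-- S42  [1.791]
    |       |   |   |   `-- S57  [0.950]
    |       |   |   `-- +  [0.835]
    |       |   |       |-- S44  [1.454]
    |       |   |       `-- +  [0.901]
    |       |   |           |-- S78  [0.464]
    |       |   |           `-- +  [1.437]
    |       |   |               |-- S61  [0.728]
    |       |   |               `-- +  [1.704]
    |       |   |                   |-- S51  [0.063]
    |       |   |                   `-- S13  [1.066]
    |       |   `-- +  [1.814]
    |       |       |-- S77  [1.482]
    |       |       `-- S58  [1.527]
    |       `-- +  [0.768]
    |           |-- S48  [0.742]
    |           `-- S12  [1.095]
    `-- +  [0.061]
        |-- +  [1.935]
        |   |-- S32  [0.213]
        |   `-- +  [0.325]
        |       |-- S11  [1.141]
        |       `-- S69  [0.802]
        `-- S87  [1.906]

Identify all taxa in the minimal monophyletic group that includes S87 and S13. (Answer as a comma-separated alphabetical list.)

S11, S12, S13, S18, S32, S42, S44, S48, S51, S57, S58, S61, S62, S69, S77, S78, S81, S87

Tracing S87: it sits inside ((S32,(S11,S69)),S87).
Tracing S13: it sits inside (S51,S13).
The smallest clade enclosing both is (((S18,S81),(((((S62,S42),S57),(S44,(S78,(S61,(S51,S13))))),(S77,S58)),(S48,S12))),((S32,(S11,S69)),S87)); the answer is its 18 terminal taxa in alphabetical order.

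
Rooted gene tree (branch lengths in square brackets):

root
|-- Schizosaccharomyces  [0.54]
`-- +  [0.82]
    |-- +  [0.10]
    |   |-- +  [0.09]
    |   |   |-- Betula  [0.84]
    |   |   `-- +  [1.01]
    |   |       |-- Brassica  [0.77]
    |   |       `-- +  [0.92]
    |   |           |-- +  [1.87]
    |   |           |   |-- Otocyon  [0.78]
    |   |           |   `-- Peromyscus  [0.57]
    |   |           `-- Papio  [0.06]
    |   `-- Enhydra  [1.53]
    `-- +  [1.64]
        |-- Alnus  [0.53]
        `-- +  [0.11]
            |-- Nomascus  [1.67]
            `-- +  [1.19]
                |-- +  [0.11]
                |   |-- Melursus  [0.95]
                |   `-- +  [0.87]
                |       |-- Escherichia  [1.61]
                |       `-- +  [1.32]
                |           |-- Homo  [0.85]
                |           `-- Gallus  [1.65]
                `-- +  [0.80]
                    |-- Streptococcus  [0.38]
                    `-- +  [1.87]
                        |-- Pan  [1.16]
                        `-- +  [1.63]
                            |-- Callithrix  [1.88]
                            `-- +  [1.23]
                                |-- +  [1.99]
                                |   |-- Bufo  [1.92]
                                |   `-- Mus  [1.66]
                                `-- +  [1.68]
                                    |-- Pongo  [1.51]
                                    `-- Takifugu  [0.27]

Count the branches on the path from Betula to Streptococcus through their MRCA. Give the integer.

8

The MRCA of Betula and Streptococcus is the node subtending (((Betula,(Brassica,((Otocyon,Peromyscus),Papio))),Enhydra),(Alnus,(Nomascus,((Melursus,(Escherichia,(Homo,Gallus))),(Streptococcus,(Pan,(Callithrix,((Bufo,Mus),(Pongo,Takifugu))))))))).
From Betula up to that node: 3 branches. From Streptococcus up to the same node: 5 branches. Total: 3 + 5 = 8.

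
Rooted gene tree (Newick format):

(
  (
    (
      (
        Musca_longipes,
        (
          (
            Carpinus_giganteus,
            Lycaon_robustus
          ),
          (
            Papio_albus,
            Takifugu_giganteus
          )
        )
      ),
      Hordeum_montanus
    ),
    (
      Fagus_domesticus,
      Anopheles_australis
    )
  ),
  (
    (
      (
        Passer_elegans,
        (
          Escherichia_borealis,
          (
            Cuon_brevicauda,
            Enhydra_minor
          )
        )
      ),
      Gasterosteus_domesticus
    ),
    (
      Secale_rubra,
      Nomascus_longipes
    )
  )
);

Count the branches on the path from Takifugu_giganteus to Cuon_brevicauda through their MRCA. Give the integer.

The MRCA of Takifugu_giganteus and Cuon_brevicauda is the root of the tree.
From Takifugu_giganteus up to that node: 6 branches. From Cuon_brevicauda up to the same node: 6 branches. Total: 6 + 6 = 12.

12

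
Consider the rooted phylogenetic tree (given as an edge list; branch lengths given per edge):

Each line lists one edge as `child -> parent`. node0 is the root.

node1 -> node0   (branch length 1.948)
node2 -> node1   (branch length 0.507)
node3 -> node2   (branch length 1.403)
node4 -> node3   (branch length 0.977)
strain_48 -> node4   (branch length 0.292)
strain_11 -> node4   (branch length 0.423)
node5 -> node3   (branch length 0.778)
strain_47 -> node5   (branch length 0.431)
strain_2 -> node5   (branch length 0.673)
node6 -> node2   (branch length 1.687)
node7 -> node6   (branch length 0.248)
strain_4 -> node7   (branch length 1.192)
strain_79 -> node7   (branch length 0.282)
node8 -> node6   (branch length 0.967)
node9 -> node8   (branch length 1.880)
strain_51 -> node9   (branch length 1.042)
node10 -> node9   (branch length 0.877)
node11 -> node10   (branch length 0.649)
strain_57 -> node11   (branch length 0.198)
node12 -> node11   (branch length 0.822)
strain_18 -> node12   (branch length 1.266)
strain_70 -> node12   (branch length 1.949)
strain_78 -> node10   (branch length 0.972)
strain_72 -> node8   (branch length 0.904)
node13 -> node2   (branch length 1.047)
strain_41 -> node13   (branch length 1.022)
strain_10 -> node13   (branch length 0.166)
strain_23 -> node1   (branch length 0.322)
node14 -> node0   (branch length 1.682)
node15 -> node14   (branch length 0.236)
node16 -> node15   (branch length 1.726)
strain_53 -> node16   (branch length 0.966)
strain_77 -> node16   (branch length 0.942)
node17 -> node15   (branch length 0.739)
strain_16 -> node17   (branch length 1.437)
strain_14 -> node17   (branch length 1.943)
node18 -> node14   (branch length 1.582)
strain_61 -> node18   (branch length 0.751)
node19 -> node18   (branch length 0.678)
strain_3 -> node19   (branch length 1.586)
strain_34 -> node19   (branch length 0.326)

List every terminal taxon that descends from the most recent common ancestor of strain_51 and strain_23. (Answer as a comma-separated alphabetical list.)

strain_10, strain_11, strain_18, strain_2, strain_23, strain_4, strain_41, strain_47, strain_48, strain_51, strain_57, strain_70, strain_72, strain_78, strain_79

Tracing strain_51: it sits inside (strain_51,((strain_57,(strain_18,strain_70)),strain_78)).
Tracing strain_23: it sits inside ((((strain_48,strain_11),(strain_47,strain_2)),((strain_4,strain_79),((strain_51,((strain_57,(strain_18,strain_70)),strain_78)),strain_72)),(strain_41,strain_10)),strain_23).
The smallest clade enclosing both is ((((strain_48,strain_11),(strain_47,strain_2)),((strain_4,strain_79),((strain_51,((strain_57,(strain_18,strain_70)),strain_78)),strain_72)),(strain_41,strain_10)),strain_23); the answer is its 15 terminal taxa in alphabetical order.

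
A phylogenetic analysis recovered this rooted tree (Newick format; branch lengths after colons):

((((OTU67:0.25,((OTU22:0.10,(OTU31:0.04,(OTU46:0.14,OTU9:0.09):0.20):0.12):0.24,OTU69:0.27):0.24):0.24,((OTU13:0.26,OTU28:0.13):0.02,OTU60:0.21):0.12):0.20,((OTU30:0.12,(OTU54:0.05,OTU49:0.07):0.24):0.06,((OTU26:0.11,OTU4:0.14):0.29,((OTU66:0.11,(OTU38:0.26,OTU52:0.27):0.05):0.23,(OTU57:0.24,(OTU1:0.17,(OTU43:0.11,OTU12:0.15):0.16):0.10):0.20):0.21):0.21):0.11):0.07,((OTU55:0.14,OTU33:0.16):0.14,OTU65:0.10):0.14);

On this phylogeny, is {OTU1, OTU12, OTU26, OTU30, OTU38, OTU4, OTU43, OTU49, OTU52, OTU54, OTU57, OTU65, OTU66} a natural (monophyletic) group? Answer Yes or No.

No

The MRCA of the listed taxa is the root, so the smallest clade containing them is the whole tree.
That clade also contains OTU13, OTU22, OTU28, OTU31, OTU33, OTU46, OTU55, OTU60, OTU67, OTU69, OTU9, which are not in the proposed group, so the group is not monophyletic.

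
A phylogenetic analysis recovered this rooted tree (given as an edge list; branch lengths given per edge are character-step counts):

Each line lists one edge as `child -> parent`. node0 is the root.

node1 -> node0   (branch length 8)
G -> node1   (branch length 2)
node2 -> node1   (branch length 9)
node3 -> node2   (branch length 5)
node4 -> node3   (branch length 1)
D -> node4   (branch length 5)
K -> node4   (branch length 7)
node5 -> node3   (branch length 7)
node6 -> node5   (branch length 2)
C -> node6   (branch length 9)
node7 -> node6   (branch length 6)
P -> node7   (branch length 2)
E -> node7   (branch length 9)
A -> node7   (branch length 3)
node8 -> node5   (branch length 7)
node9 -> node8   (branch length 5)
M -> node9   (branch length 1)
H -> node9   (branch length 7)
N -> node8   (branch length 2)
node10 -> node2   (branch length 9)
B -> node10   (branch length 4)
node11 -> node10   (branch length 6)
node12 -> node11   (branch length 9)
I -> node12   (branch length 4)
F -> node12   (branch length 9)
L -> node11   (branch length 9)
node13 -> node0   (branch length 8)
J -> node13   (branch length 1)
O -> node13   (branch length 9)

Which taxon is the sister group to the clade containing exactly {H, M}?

N

The clade containing exactly {H, M} attaches to the tree at the node subtending ((M,H),N).
The other lineage descending from that same node — the sister group — is the single tip N.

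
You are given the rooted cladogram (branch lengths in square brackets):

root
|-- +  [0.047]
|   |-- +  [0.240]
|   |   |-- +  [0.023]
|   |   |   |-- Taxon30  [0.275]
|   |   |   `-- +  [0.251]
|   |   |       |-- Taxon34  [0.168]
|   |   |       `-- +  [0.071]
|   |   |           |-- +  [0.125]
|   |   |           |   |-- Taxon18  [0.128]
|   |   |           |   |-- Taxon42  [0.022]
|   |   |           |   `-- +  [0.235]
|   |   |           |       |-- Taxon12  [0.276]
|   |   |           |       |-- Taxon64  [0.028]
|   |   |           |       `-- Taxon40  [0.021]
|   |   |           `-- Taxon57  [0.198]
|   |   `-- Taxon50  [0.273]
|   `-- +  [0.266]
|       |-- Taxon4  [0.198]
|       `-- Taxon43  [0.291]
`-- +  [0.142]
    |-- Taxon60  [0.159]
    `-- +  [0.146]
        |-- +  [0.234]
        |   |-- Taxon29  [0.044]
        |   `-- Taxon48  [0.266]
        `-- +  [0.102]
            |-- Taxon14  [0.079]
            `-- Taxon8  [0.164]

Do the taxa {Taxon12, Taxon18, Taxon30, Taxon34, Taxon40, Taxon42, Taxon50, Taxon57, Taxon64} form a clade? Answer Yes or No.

Yes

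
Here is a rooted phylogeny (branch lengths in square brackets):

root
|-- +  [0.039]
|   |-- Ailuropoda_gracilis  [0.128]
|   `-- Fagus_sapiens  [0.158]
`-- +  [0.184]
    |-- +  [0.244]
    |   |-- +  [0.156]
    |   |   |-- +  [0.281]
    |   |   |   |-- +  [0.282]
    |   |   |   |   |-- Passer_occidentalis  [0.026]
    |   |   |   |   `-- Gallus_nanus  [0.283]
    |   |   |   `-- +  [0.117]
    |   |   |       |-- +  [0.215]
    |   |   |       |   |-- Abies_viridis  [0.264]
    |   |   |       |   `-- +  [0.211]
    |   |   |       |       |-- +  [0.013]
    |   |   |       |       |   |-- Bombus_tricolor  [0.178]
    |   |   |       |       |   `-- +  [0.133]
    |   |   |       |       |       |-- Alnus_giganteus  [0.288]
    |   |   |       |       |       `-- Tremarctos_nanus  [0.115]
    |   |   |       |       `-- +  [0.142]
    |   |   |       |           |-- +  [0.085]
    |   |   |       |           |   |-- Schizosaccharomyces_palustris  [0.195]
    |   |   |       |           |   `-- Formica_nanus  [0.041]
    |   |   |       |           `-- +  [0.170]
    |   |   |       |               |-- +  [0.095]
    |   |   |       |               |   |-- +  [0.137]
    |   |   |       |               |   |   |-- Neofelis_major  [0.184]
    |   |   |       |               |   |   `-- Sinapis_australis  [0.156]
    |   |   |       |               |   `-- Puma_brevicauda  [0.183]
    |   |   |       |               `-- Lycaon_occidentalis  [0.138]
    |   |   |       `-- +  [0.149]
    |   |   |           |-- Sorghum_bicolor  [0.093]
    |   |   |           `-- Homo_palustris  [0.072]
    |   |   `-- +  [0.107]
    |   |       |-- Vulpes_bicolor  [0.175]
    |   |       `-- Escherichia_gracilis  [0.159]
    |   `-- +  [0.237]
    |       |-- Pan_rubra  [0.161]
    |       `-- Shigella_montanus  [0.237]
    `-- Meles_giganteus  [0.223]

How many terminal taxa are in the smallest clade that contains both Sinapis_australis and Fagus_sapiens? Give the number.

The MRCA of Sinapis_australis and Fagus_sapiens is the root, so the clade is the entire tree.
That clade contains 21 terminal taxa: Abies_viridis, Ailuropoda_gracilis, Alnus_giganteus, Bombus_tricolor, Escherichia_gracilis, Fagus_sapiens, Formica_nanus, Gallus_nanus, Homo_palustris, Lycaon_occidentalis, Meles_giganteus, Neofelis_major, Pan_rubra, Passer_occidentalis, Puma_brevicauda, Schizosaccharomyces_palustris, Shigella_montanus, Sinapis_australis, Sorghum_bicolor, Tremarctos_nanus, Vulpes_bicolor.

21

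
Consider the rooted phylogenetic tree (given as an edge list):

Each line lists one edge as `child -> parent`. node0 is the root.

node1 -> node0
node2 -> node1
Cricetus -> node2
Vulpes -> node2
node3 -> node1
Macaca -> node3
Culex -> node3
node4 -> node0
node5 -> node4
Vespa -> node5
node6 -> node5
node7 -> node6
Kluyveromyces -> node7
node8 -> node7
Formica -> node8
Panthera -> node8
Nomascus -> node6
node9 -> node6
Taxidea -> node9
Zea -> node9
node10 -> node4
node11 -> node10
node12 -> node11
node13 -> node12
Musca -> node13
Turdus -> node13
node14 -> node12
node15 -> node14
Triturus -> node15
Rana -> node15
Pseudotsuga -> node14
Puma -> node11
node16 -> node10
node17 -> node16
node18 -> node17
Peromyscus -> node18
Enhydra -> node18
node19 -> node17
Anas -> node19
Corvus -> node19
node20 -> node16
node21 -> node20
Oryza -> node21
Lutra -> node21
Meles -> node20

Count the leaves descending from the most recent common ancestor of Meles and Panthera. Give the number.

20

The MRCA of Meles and Panthera is the node subtending ((Vespa,((Kluyveromyces,(Formica,Panthera)),Nomascus,(Taxidea,Zea))),((((Musca,Turdus),((Triturus,Rana),Pseudotsuga)),Puma),(((Peromyscus,Enhydra),(Anas,Corvus)),((Oryza,Lutra),Meles)))).
That clade contains 20 terminal taxa: Anas, Corvus, Enhydra, Formica, Kluyveromyces, Lutra, Meles, Musca, Nomascus, Oryza, Panthera, Peromyscus, Pseudotsuga, Puma, Rana, Taxidea, Triturus, Turdus, Vespa, Zea.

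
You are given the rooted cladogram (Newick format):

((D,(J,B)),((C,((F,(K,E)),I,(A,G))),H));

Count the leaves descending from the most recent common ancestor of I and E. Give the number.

The MRCA of I and E is the node subtending ((F,(K,E)),I,(A,G)).
That clade contains 6 terminal taxa: A, E, F, G, I, K.

6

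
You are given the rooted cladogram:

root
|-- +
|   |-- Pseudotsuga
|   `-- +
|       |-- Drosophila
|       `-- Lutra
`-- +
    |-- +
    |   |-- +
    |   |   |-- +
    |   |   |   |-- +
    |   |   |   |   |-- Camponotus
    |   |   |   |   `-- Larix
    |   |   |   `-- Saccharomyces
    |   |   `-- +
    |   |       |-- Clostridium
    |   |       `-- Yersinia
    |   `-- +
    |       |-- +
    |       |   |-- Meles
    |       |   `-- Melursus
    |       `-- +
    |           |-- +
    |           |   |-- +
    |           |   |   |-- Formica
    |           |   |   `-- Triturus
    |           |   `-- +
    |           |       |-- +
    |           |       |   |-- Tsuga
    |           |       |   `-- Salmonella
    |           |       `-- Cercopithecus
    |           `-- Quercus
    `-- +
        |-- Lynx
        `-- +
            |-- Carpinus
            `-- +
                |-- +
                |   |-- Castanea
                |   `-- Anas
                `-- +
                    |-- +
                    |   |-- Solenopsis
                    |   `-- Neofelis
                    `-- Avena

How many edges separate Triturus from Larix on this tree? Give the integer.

9

The MRCA of Triturus and Larix is the node subtending ((((Camponotus,Larix),Saccharomyces),(Clostridium,Yersinia)),((Meles,Melursus),(((Formica,Triturus),((Tsuga,Salmonella),Cercopithecus)),Quercus))).
From Triturus up to that node: 5 branches. From Larix up to the same node: 4 branches. Total: 5 + 4 = 9.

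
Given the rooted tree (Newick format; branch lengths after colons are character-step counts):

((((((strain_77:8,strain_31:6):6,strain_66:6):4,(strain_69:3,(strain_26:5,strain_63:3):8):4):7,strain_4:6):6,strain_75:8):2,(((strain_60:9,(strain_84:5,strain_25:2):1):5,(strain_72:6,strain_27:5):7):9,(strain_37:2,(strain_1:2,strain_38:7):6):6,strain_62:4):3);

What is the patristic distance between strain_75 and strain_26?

38

The path runs strain_75 → … → MRCA → … → strain_26; the MRCA is the node subtending (((((strain_77,strain_31),strain_66),(strain_69,(strain_26,strain_63))),strain_4),strain_75).
Branch lengths along that path: 8 + 6 + 7 + 4 + 8 + 5 = 38.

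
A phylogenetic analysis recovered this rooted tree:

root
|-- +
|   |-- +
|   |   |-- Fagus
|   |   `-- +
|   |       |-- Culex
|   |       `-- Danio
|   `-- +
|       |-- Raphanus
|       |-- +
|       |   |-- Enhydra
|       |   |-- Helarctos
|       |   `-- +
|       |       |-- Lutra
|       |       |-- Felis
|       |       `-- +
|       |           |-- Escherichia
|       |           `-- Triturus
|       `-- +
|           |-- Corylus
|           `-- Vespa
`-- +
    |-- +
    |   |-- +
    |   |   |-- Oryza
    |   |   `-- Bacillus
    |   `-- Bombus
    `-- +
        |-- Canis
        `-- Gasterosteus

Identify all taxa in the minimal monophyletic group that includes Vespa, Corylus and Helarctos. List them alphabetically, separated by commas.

Tracing Vespa: it sits inside (Corylus,Vespa).
Tracing Corylus: it sits inside (Corylus,Vespa).
Tracing Helarctos: it sits inside (Enhydra,Helarctos,(Lutra,Felis,(Escherichia,Triturus))).
The smallest clade enclosing all 3 is (Raphanus,(Enhydra,Helarctos,(Lutra,Felis,(Escherichia,Triturus))),(Corylus,Vespa)); the answer is its 9 terminal taxa in alphabetical order.

Corylus, Enhydra, Escherichia, Felis, Helarctos, Lutra, Raphanus, Triturus, Vespa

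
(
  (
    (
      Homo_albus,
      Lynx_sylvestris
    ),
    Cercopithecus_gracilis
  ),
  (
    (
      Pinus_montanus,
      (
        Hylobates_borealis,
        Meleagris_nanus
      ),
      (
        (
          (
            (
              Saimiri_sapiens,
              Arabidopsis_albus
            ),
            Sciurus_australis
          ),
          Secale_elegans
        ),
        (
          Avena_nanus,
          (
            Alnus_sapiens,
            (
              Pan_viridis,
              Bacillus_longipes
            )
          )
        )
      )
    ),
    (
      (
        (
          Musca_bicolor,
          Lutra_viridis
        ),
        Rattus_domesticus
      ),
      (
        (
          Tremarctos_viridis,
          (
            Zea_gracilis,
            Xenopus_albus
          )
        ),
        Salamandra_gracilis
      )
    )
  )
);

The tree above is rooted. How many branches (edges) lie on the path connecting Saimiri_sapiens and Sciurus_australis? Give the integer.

The MRCA of Saimiri_sapiens and Sciurus_australis is the node subtending ((Saimiri_sapiens,Arabidopsis_albus),Sciurus_australis).
From Saimiri_sapiens up to that node: 2 branches. From Sciurus_australis up to the same node: 1 branch. Total: 2 + 1 = 3.

3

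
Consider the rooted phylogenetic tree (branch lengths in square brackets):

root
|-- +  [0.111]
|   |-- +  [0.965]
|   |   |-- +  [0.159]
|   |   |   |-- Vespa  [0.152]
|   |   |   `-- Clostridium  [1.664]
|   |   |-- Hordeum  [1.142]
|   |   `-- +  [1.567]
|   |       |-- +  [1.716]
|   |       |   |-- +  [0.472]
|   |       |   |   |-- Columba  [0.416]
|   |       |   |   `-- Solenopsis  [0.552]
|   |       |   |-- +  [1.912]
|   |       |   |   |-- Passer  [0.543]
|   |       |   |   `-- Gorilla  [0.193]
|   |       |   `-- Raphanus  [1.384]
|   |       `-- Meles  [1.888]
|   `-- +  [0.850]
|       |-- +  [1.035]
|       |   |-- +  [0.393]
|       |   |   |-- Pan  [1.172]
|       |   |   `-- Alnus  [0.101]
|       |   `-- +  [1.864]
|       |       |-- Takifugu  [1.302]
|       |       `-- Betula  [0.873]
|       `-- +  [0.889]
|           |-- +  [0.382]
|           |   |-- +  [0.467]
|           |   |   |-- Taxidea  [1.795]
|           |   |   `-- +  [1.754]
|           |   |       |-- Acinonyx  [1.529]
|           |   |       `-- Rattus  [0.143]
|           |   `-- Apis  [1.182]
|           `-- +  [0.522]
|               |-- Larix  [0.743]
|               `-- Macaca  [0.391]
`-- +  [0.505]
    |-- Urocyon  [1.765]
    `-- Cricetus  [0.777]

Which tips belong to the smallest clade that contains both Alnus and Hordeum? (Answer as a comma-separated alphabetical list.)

Acinonyx, Alnus, Apis, Betula, Clostridium, Columba, Gorilla, Hordeum, Larix, Macaca, Meles, Pan, Passer, Raphanus, Rattus, Solenopsis, Takifugu, Taxidea, Vespa

Tracing Alnus: it sits inside (Pan,Alnus).
Tracing Hordeum: it sits inside ((Vespa,Clostridium),Hordeum,(((Columba,Solenopsis),(Passer,Gorilla),Raphanus),Meles)).
The smallest clade enclosing both is (((Vespa,Clostridium),Hordeum,(((Columba,Solenopsis),(Passer,Gorilla),Raphanus),Meles)),(((Pan,Alnus),(Takifugu,Betula)),(((Taxidea,(Acinonyx,Rattus)),Apis),(Larix,Macaca)))); the answer is its 19 terminal taxa in alphabetical order.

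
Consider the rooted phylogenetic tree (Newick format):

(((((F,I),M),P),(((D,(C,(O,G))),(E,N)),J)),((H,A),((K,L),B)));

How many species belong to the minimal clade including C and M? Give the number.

11

The MRCA of C and M is the node subtending ((((F,I),M),P),(((D,(C,(O,G))),(E,N)),J)).
That clade contains 11 terminal taxa: C, D, E, F, G, I, J, M, N, O, P.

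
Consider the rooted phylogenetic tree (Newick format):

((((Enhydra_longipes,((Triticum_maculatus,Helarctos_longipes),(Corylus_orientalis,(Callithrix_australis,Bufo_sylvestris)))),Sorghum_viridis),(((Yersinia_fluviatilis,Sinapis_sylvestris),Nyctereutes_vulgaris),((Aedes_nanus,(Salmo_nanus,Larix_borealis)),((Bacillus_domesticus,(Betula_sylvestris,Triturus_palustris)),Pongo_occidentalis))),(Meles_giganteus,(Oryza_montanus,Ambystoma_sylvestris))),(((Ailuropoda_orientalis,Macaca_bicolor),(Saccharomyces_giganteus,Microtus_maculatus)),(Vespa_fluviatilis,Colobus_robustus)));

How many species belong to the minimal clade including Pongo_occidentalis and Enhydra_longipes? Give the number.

20

The MRCA of Pongo_occidentalis and Enhydra_longipes is the node subtending (((Enhydra_longipes,((Triticum_maculatus,Helarctos_longipes),(Corylus_orientalis,(Callithrix_australis,Bufo_sylvestris)))),Sorghum_viridis),(((Yersinia_fluviatilis,Sinapis_sylvestris),Nyctereutes_vulgaris),((Aedes_nanus,(Salmo_nanus,Larix_borealis)),((Bacillus_domesticus,(Betula_sylvestris,Triturus_palustris)),Pongo_occidentalis))),(Meles_giganteus,(Oryza_montanus,Ambystoma_sylvestris))).
That clade contains 20 terminal taxa: Aedes_nanus, Ambystoma_sylvestris, Bacillus_domesticus, Betula_sylvestris, Bufo_sylvestris, Callithrix_australis, Corylus_orientalis, Enhydra_longipes, Helarctos_longipes, Larix_borealis, Meles_giganteus, Nyctereutes_vulgaris, Oryza_montanus, Pongo_occidentalis, Salmo_nanus, Sinapis_sylvestris, Sorghum_viridis, Triticum_maculatus, Triturus_palustris, Yersinia_fluviatilis.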